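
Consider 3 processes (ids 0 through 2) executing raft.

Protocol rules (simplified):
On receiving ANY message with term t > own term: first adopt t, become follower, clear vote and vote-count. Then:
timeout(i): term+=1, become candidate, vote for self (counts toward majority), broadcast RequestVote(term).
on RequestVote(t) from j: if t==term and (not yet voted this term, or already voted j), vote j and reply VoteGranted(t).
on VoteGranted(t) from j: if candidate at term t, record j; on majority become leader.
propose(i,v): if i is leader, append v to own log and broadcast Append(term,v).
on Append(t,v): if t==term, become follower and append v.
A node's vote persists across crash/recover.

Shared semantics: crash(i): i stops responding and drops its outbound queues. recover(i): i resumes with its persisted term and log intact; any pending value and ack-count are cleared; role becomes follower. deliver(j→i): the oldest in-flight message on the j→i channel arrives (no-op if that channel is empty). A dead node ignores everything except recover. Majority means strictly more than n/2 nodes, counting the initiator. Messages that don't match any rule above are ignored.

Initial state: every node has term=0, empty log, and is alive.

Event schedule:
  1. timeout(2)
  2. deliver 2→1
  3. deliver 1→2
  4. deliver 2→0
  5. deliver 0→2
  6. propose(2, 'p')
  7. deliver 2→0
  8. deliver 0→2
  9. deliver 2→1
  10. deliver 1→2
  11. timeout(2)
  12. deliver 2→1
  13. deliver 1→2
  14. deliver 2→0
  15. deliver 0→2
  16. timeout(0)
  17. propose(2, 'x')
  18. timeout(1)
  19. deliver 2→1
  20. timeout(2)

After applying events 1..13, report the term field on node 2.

2

[1] timeout(2) → N2(cand t1 [-])
[2] deliver 2→1 → N1(foll t1 [-])
[3] deliver 1→2 → N2(lead t1 [-])
[4] deliver 2→0 → N0(foll t1 [-])
[5] deliver 0→2 → ∅
[6] propose(2,'p') → N2(lead t1 [p])
[7] deliver 2→0 → N0(foll t1 [p])
[8] deliver 0→2 → ∅
[9] deliver 2→1 → N1(foll t1 [p])
[10] deliver 1→2 → ∅
[11] timeout(2) → N2(cand t2 [p])
[12] deliver 2→1 → N1(foll t2 [p])
[13] deliver 1→2 → N2(lead t2 [p])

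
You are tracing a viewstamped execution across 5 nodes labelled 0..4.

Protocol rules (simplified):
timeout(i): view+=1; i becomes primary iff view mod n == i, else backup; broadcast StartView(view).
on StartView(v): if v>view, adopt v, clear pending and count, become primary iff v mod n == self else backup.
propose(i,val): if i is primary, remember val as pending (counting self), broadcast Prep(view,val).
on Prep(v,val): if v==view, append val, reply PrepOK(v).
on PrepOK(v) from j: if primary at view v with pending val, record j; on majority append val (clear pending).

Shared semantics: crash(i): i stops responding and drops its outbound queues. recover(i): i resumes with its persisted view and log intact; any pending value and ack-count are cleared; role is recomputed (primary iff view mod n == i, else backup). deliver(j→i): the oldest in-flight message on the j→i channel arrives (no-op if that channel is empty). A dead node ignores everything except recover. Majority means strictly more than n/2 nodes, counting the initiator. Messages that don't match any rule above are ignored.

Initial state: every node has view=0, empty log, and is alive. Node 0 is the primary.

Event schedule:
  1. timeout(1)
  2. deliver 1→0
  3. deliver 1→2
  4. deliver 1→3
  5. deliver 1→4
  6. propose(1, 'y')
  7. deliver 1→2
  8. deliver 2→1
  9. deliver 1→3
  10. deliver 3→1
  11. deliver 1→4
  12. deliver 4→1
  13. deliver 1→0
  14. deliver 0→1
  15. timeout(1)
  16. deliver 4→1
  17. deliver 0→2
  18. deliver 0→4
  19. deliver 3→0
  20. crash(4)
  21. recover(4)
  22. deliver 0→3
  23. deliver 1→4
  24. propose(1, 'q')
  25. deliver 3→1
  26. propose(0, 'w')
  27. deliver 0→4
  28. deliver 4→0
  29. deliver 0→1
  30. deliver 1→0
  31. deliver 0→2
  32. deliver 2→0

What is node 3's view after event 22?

after 1 — timeout(1): n1:prim/v1/[-]
after 2 — deliver 1→0: n0:back/v1/[-]
after 3 — deliver 1→2: n2:back/v1/[-]
after 4 — deliver 1→3: n3:back/v1/[-]
after 5 — deliver 1→4: n4:back/v1/[-]
after 6 — propose(1,'y'): ·
after 7 — deliver 1→2: n2:back/v1/[y]
after 8 — deliver 2→1: ·
after 9 — deliver 1→3: n3:back/v1/[y]
after 10 — deliver 3→1: n1:prim/v1/[y]
after 11 — deliver 1→4: n4:back/v1/[y]
after 12 — deliver 4→1: ·
after 13 — deliver 1→0: n0:back/v1/[y]
after 14 — deliver 0→1: ·
after 15 — timeout(1): n1:back/v2/[y]
after 16 — deliver 4→1: ·
after 17 — deliver 0→2: ·
after 18 — deliver 0→4: ·
after 19 — deliver 3→0: ·
after 20 — crash(4): n4:✗back/v1/[y]
after 21 — recover(4): n4:back/v1/[y]
after 22 — deliver 0→3: ·

1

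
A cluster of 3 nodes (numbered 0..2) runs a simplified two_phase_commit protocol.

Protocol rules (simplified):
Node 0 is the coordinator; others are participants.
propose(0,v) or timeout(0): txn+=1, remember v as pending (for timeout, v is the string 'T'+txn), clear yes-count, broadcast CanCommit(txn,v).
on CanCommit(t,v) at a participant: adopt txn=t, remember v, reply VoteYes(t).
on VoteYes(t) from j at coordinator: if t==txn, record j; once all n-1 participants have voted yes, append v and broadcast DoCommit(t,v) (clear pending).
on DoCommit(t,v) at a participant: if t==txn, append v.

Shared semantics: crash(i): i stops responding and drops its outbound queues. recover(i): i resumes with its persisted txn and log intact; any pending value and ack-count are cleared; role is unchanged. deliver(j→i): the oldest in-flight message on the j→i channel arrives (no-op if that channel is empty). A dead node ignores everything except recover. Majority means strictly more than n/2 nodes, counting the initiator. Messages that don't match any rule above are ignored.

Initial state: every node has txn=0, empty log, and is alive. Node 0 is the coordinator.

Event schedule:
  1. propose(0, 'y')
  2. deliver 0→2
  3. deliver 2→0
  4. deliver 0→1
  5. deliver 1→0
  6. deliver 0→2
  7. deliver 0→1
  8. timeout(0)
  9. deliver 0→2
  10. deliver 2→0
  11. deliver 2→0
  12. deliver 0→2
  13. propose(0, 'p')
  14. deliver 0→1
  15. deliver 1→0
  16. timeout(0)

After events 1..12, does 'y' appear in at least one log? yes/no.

yes

1. propose(0,'y'):  <0:coor t1 ->
2. deliver 0→2:  <2:part t1 ->
3. deliver 2→0:  nop
4. deliver 0→1:  <1:part t1 ->
5. deliver 1→0:  <0:coor t1 y>
6. deliver 0→2:  <2:part t1 y>
7. deliver 0→1:  <1:part t1 y>
8. timeout(0):  <0:coor t2 y>
9. deliver 0→2:  <2:part t2 y>
10. deliver 2→0:  nop
11. deliver 2→0:  nop
12. deliver 0→2:  nop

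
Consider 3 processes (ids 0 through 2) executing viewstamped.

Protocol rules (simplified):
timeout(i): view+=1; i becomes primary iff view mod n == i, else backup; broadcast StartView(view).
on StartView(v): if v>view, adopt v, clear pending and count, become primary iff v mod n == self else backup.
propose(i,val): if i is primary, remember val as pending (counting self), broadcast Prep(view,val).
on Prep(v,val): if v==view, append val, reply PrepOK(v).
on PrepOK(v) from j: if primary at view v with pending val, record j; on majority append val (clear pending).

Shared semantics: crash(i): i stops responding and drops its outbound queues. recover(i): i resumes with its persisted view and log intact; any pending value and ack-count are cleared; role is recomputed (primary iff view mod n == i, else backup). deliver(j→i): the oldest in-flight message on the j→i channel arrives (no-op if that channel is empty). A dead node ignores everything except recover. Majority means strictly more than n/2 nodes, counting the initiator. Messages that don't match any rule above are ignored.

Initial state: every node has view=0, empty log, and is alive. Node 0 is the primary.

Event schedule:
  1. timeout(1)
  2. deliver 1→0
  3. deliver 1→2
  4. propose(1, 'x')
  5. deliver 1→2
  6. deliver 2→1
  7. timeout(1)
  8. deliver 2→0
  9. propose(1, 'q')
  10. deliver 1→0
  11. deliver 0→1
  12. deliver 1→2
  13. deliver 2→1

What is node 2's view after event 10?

after 1 — timeout(1): n1:prim/v1/[-]
after 2 — deliver 1→0: n0:back/v1/[-]
after 3 — deliver 1→2: n2:back/v1/[-]
after 4 — propose(1,'x'): ·
after 5 — deliver 1→2: n2:back/v1/[x]
after 6 — deliver 2→1: n1:prim/v1/[x]
after 7 — timeout(1): n1:back/v2/[x]
after 8 — deliver 2→0: ·
after 9 — propose(1,'q'): ·
after 10 — deliver 1→0: n0:back/v1/[x]

1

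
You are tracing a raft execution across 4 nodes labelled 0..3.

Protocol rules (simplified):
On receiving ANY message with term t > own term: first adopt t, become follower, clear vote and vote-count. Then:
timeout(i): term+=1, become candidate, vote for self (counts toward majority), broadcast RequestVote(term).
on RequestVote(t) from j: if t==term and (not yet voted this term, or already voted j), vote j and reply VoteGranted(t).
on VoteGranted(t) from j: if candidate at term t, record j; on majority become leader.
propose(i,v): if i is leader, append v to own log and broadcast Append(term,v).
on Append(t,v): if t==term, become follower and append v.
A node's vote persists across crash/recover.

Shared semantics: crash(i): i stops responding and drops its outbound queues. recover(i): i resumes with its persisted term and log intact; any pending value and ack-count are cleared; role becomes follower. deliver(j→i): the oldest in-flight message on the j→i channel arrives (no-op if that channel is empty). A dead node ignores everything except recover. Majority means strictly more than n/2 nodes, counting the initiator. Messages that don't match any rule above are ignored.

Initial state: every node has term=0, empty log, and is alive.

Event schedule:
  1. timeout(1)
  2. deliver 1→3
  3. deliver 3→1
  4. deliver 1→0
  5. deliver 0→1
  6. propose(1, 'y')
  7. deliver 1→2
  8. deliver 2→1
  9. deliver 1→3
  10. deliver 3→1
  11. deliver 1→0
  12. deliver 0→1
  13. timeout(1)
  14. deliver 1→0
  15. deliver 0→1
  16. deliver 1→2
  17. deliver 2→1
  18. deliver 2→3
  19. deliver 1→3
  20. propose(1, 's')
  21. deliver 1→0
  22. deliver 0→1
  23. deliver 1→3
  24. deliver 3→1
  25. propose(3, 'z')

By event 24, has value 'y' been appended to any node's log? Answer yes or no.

[1] timeout(1) → N1(cand t1 [-])
[2] deliver 1→3 → N3(foll t1 [-])
[3] deliver 3→1 → ∅
[4] deliver 1→0 → N0(foll t1 [-])
[5] deliver 0→1 → N1(lead t1 [-])
[6] propose(1,'y') → N1(lead t1 [y])
[7] deliver 1→2 → N2(foll t1 [-])
[8] deliver 2→1 → ∅
[9] deliver 1→3 → N3(foll t1 [y])
[10] deliver 3→1 → ∅
[11] deliver 1→0 → N0(foll t1 [y])
[12] deliver 0→1 → ∅
[13] timeout(1) → N1(cand t2 [y])
[14] deliver 1→0 → N0(foll t2 [y])
[15] deliver 0→1 → ∅
[16] deliver 1→2 → N2(foll t1 [y])
[17] deliver 2→1 → ∅
[18] deliver 2→3 → ∅
[19] deliver 1→3 → N3(foll t2 [y])
[20] propose(1,'s') → ∅
[21] deliver 1→0 → ∅
[22] deliver 0→1 → ∅
[23] deliver 1→3 → ∅
[24] deliver 3→1 → N1(lead t2 [y])

yes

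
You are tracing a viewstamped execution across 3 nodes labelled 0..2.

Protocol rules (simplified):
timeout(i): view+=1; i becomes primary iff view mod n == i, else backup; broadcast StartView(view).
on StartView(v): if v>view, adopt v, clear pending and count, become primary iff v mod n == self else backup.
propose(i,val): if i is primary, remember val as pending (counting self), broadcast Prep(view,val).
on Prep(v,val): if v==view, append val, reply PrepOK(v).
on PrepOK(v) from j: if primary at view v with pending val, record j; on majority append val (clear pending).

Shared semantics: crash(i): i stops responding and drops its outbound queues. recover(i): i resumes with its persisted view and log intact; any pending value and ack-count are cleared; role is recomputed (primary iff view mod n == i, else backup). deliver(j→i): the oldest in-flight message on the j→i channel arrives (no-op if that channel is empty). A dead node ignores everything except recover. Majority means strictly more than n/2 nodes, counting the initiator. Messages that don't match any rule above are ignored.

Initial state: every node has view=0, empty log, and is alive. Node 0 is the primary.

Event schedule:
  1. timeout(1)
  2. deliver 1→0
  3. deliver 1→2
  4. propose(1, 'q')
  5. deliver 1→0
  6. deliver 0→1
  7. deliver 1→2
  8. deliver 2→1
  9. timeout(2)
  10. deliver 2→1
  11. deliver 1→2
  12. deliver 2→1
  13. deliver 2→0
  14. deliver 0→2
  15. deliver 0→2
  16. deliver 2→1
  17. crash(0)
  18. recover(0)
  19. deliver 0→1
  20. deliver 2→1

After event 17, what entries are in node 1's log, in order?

e1 timeout(1): 1[prim,v=1,-]
e2 deliver 1→0: 0[back,v=1,-]
e3 deliver 1→2: 2[back,v=1,-]
e4 propose(1,'q'): ·
e5 deliver 1→0: 0[back,v=1,q]
e6 deliver 0→1: 1[prim,v=1,q]
e7 deliver 1→2: 2[back,v=1,q]
e8 deliver 2→1: ·
e9 timeout(2): 2[prim,v=2,q]
e10 deliver 2→1: 1[back,v=2,q]
e11 deliver 1→2: ·
e12 deliver 2→1: ·
e13 deliver 2→0: 0[back,v=2,q]
e14 deliver 0→2: ·
e15 deliver 0→2: ·
e16 deliver 2→1: ·
e17 crash(0): 0[✗back,v=2,q]

q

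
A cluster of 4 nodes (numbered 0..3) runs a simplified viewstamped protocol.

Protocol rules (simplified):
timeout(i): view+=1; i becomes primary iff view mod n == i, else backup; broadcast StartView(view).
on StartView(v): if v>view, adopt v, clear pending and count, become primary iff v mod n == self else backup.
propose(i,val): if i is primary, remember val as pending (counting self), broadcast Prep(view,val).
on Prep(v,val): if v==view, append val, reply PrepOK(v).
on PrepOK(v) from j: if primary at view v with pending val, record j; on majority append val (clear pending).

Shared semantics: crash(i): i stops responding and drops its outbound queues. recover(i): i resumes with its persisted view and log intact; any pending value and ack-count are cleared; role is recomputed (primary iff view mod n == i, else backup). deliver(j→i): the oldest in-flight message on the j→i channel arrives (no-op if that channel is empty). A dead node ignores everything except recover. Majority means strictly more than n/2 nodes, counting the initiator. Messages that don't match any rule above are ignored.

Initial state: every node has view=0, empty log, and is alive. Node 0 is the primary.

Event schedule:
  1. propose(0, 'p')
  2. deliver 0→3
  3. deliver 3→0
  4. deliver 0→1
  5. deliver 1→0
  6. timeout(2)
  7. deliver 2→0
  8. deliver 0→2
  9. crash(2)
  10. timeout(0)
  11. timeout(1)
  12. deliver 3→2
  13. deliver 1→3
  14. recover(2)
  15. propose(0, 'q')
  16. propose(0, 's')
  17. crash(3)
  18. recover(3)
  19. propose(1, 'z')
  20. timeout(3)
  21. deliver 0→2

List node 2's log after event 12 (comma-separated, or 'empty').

[1] propose(0,'p') → ∅
[2] deliver 0→3 → N3(back v0 [p])
[3] deliver 3→0 → ∅
[4] deliver 0→1 → N1(back v0 [p])
[5] deliver 1→0 → N0(prim v0 [p])
[6] timeout(2) → N2(back v1 [-])
[7] deliver 2→0 → N0(back v1 [p])
[8] deliver 0→2 → ∅
[9] crash(2) → N2(✗back v1 [-])
[10] timeout(0) → N0(back v2 [p])
[11] timeout(1) → N1(prim v1 [p])
[12] deliver 3→2 → ∅

empty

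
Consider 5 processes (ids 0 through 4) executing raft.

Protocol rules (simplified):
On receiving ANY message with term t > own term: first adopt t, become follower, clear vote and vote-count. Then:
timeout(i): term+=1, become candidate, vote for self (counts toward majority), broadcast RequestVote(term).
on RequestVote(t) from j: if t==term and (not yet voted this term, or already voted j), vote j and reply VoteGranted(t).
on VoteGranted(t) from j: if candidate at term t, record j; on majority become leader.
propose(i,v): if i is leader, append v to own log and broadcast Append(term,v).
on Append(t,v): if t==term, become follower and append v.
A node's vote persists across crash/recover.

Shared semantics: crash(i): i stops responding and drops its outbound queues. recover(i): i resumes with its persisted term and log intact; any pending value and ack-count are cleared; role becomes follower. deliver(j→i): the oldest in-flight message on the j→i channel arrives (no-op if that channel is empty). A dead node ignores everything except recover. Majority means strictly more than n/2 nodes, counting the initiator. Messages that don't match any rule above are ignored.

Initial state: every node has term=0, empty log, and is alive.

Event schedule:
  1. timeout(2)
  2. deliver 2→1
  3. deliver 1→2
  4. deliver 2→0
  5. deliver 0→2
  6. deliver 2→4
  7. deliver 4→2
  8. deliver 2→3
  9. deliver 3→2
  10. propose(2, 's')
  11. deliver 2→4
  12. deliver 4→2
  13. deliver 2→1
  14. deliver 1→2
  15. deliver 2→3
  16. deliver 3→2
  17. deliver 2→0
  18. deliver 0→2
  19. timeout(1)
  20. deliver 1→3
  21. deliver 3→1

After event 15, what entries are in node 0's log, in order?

e1 timeout(2): 2[cand,t=1,-]
e2 deliver 2→1: 1[foll,t=1,-]
e3 deliver 1→2: ·
e4 deliver 2→0: 0[foll,t=1,-]
e5 deliver 0→2: 2[lead,t=1,-]
e6 deliver 2→4: 4[foll,t=1,-]
e7 deliver 4→2: ·
e8 deliver 2→3: 3[foll,t=1,-]
e9 deliver 3→2: ·
e10 propose(2,'s'): 2[lead,t=1,s]
e11 deliver 2→4: 4[foll,t=1,s]
e12 deliver 4→2: ·
e13 deliver 2→1: 1[foll,t=1,s]
e14 deliver 1→2: ·
e15 deliver 2→3: 3[foll,t=1,s]

empty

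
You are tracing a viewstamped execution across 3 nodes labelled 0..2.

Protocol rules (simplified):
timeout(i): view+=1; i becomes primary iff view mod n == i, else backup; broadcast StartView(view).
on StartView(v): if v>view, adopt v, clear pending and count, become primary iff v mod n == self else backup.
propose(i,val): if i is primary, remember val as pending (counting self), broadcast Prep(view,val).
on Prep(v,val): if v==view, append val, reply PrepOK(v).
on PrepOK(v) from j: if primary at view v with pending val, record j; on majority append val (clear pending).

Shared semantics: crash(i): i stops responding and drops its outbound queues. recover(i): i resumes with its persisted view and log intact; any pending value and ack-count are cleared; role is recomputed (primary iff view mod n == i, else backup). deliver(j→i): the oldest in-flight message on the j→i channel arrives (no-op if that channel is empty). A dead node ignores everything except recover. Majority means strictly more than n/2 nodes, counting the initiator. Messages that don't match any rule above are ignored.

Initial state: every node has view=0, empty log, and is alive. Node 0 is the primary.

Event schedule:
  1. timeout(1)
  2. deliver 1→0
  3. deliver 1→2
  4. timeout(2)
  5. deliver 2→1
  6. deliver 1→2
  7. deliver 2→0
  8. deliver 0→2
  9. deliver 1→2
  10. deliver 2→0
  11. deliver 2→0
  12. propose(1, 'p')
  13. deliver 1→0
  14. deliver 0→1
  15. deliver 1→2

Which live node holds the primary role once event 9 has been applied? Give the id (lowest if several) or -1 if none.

1. timeout(1):  <1:prim v1 ->
2. deliver 1→0:  <0:back v1 ->
3. deliver 1→2:  <2:back v1 ->
4. timeout(2):  <2:prim v2 ->
5. deliver 2→1:  <1:back v2 ->
6. deliver 1→2:  nop
7. deliver 2→0:  <0:back v2 ->
8. deliver 0→2:  nop
9. deliver 1→2:  nop

2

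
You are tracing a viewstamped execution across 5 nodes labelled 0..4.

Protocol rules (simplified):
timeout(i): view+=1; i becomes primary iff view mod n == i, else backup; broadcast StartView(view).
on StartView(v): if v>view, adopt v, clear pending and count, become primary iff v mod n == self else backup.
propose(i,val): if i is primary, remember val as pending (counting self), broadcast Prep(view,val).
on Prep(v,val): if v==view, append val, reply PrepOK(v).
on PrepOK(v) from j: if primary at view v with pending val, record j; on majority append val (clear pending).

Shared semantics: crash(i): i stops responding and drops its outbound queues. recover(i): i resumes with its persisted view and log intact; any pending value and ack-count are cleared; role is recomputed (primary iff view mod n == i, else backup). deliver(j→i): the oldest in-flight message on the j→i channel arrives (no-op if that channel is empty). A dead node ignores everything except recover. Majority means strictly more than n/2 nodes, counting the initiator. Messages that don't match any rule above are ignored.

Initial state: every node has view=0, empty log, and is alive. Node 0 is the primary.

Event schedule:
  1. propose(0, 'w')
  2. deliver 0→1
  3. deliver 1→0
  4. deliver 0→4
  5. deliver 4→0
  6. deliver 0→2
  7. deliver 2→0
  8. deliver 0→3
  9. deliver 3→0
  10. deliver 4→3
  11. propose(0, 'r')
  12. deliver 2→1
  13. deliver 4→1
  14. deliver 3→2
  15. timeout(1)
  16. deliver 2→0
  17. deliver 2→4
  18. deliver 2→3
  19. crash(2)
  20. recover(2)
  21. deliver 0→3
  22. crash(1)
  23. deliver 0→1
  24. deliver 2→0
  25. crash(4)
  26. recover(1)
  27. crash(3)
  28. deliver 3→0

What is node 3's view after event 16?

0

1. propose(0,'w'):  nop
2. deliver 0→1:  <1:back v0 w>
3. deliver 1→0:  nop
4. deliver 0→4:  <4:back v0 w>
5. deliver 4→0:  <0:prim v0 w>
6. deliver 0→2:  <2:back v0 w>
7. deliver 2→0:  nop
8. deliver 0→3:  <3:back v0 w>
9. deliver 3→0:  nop
10. deliver 4→3:  nop
11. propose(0,'r'):  nop
12. deliver 2→1:  nop
13. deliver 4→1:  nop
14. deliver 3→2:  nop
15. timeout(1):  <1:prim v1 w>
16. deliver 2→0:  nop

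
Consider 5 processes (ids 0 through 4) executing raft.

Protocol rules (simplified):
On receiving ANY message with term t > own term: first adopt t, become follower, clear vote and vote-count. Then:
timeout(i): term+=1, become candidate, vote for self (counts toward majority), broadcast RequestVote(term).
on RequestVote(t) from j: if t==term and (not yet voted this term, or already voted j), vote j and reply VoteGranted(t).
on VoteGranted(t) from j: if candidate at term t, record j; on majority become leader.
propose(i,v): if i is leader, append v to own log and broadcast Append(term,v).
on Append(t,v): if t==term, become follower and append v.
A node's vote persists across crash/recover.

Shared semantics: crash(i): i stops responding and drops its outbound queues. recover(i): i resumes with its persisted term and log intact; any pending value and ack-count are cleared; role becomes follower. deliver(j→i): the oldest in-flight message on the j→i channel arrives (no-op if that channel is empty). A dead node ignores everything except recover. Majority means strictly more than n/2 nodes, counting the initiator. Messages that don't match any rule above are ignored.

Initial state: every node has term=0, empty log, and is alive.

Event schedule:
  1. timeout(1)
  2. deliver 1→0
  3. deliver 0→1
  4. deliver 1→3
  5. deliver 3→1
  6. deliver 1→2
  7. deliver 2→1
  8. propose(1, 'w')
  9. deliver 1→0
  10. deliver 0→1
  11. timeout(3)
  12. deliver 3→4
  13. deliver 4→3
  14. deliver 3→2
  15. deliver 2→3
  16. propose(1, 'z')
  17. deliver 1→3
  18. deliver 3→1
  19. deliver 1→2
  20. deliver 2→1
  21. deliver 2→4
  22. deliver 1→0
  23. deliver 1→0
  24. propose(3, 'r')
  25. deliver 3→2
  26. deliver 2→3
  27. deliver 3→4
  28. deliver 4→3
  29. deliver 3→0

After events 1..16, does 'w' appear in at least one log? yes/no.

e1 timeout(1): 1[cand,t=1,-]
e2 deliver 1→0: 0[foll,t=1,-]
e3 deliver 0→1: ·
e4 deliver 1→3: 3[foll,t=1,-]
e5 deliver 3→1: 1[lead,t=1,-]
e6 deliver 1→2: 2[foll,t=1,-]
e7 deliver 2→1: ·
e8 propose(1,'w'): 1[lead,t=1,w]
e9 deliver 1→0: 0[foll,t=1,w]
e10 deliver 0→1: ·
e11 timeout(3): 3[cand,t=2,-]
e12 deliver 3→4: 4[foll,t=2,-]
e13 deliver 4→3: ·
e14 deliver 3→2: 2[foll,t=2,-]
e15 deliver 2→3: 3[lead,t=2,-]
e16 propose(1,'z'): 1[lead,t=1,w,z]

yes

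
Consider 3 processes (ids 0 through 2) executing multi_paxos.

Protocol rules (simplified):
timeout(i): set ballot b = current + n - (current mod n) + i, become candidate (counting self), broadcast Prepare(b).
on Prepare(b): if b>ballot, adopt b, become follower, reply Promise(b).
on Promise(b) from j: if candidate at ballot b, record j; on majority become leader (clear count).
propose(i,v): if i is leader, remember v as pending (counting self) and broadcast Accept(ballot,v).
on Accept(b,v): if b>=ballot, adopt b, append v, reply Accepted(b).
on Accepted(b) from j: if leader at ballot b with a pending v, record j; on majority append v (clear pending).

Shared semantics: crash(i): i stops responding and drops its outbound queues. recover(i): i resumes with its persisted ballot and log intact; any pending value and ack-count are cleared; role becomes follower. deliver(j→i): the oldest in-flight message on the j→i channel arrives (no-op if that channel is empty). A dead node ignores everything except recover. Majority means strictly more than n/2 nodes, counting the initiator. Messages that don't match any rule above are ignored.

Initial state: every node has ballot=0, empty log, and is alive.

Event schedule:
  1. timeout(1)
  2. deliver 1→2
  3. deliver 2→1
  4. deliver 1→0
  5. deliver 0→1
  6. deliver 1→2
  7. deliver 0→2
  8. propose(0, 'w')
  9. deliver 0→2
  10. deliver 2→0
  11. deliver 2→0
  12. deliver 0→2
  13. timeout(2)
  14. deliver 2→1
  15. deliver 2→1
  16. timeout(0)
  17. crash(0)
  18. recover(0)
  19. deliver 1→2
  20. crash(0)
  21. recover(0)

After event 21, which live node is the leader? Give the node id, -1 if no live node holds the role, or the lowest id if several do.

2

after 1 — timeout(1): n1:cand/b4/[-]
after 2 — deliver 1→2: n2:foll/b4/[-]
after 3 — deliver 2→1: n1:lead/b4/[-]
after 4 — deliver 1→0: n0:foll/b4/[-]
after 5 — deliver 0→1: ·
after 6 — deliver 1→2: ·
after 7 — deliver 0→2: ·
after 8 — propose(0,'w'): ·
after 9 — deliver 0→2: ·
after 10 — deliver 2→0: ·
after 11 — deliver 2→0: ·
after 12 — deliver 0→2: ·
after 13 — timeout(2): n2:cand/b8/[-]
after 14 — deliver 2→1: n1:foll/b8/[-]
after 15 — deliver 2→1: ·
after 16 — timeout(0): n0:cand/b6/[-]
after 17 — crash(0): n0:✗cand/b6/[-]
after 18 — recover(0): n0:foll/b6/[-]
after 19 — deliver 1→2: n2:lead/b8/[-]
after 20 — crash(0): n0:✗foll/b6/[-]
after 21 — recover(0): n0:foll/b6/[-]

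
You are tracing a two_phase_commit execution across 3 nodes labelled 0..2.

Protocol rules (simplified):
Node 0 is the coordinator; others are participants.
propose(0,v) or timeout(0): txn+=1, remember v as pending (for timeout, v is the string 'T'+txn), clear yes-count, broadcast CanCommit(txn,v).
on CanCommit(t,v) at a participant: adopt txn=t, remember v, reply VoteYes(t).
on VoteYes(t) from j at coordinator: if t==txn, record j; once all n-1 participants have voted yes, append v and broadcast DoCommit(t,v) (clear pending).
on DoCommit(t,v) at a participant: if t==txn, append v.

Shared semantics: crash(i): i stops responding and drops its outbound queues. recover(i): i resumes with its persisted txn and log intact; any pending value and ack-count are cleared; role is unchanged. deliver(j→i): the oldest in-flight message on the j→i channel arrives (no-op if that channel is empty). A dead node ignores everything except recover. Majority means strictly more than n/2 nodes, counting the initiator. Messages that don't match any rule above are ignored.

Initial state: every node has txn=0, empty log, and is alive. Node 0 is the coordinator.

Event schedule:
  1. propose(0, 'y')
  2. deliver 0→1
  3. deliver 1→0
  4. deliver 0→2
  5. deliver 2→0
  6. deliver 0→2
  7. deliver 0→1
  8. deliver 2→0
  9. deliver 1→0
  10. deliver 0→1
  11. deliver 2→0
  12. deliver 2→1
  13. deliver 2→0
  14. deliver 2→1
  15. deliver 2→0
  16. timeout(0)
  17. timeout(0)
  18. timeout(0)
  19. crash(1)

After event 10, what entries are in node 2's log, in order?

y

1. propose(0,'y'):  <0:coor t1 ->
2. deliver 0→1:  <1:part t1 ->
3. deliver 1→0:  nop
4. deliver 0→2:  <2:part t1 ->
5. deliver 2→0:  <0:coor t1 y>
6. deliver 0→2:  <2:part t1 y>
7. deliver 0→1:  <1:part t1 y>
8. deliver 2→0:  nop
9. deliver 1→0:  nop
10. deliver 0→1:  nop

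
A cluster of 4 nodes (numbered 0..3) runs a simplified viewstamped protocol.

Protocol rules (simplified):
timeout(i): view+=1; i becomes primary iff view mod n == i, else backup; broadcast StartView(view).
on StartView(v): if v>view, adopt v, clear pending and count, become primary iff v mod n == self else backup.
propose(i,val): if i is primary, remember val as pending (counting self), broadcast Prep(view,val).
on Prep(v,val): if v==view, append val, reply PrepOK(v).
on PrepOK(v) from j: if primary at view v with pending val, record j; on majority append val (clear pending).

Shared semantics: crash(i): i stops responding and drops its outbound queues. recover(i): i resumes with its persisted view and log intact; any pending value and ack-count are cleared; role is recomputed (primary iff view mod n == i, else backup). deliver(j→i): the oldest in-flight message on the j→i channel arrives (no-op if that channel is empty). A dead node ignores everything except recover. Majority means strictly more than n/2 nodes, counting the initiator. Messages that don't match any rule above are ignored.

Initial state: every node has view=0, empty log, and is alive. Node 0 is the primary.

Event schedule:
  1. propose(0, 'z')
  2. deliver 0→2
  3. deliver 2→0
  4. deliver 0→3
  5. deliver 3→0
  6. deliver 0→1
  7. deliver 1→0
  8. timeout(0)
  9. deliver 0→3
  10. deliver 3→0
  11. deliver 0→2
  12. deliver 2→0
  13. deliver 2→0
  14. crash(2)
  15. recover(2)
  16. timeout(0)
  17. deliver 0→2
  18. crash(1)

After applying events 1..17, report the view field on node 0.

2

1. propose(0,'z'):  nop
2. deliver 0→2:  <2:back v0 z>
3. deliver 2→0:  nop
4. deliver 0→3:  <3:back v0 z>
5. deliver 3→0:  <0:prim v0 z>
6. deliver 0→1:  <1:back v0 z>
7. deliver 1→0:  nop
8. timeout(0):  <0:back v1 z>
9. deliver 0→3:  <3:back v1 z>
10. deliver 3→0:  nop
11. deliver 0→2:  <2:back v1 z>
12. deliver 2→0:  nop
13. deliver 2→0:  nop
14. crash(2):  <2:✗back v1 z>
15. recover(2):  <2:back v1 z>
16. timeout(0):  <0:back v2 z>
17. deliver 0→2:  <2:prim v2 z>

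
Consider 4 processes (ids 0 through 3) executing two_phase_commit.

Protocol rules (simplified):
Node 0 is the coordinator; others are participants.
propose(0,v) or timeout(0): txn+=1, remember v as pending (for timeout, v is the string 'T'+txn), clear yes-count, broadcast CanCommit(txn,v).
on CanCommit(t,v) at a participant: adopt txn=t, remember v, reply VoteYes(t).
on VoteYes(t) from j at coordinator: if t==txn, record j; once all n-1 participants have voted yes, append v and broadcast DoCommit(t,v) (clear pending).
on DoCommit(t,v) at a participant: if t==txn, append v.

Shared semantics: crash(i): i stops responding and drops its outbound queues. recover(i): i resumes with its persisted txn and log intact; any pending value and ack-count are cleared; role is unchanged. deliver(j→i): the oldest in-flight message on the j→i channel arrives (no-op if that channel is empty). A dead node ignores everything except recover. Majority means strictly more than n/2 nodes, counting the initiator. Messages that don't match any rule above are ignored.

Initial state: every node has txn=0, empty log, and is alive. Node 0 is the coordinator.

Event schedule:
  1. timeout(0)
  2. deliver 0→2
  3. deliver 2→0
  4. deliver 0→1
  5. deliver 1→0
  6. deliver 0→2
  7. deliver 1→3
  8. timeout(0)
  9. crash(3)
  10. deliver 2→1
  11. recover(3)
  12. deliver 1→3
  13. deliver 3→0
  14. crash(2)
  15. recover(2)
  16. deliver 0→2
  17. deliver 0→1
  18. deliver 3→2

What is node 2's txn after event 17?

2

after 1 — timeout(0): n0:coor/t1/[-]
after 2 — deliver 0→2: n2:part/t1/[-]
after 3 — deliver 2→0: ·
after 4 — deliver 0→1: n1:part/t1/[-]
after 5 — deliver 1→0: ·
after 6 — deliver 0→2: ·
after 7 — deliver 1→3: ·
after 8 — timeout(0): n0:coor/t2/[-]
after 9 — crash(3): n3:✗part/t0/[-]
after 10 — deliver 2→1: ·
after 11 — recover(3): n3:part/t0/[-]
after 12 — deliver 1→3: ·
after 13 — deliver 3→0: ·
after 14 — crash(2): n2:✗part/t1/[-]
after 15 — recover(2): n2:part/t1/[-]
after 16 — deliver 0→2: n2:part/t2/[-]
after 17 — deliver 0→1: n1:part/t2/[-]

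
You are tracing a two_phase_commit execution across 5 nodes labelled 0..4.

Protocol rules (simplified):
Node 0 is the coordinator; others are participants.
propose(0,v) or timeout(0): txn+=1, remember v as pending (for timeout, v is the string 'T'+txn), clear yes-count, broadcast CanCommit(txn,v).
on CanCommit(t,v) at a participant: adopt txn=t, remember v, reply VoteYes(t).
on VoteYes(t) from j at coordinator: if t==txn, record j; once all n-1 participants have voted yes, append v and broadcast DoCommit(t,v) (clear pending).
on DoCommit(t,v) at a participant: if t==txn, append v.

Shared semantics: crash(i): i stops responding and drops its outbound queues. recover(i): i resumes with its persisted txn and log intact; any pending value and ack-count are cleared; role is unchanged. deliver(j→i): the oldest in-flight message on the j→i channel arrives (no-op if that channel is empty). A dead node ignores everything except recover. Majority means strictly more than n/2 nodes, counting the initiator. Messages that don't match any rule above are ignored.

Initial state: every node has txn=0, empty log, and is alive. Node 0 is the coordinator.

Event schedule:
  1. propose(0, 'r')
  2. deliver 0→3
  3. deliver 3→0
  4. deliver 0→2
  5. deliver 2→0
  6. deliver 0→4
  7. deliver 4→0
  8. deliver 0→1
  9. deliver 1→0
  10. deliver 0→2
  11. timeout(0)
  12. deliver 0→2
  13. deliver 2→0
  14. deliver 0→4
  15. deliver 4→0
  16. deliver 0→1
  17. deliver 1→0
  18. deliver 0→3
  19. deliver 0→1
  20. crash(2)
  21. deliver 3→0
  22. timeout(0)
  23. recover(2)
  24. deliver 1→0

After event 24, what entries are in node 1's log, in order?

r

e1 propose(0,'r'): 0[coor,t=1,-]
e2 deliver 0→3: 3[part,t=1,-]
e3 deliver 3→0: ·
e4 deliver 0→2: 2[part,t=1,-]
e5 deliver 2→0: ·
e6 deliver 0→4: 4[part,t=1,-]
e7 deliver 4→0: ·
e8 deliver 0→1: 1[part,t=1,-]
e9 deliver 1→0: 0[coor,t=1,r]
e10 deliver 0→2: 2[part,t=1,r]
e11 timeout(0): 0[coor,t=2,r]
e12 deliver 0→2: 2[part,t=2,r]
e13 deliver 2→0: ·
e14 deliver 0→4: 4[part,t=1,r]
e15 deliver 4→0: ·
e16 deliver 0→1: 1[part,t=1,r]
e17 deliver 1→0: ·
e18 deliver 0→3: 3[part,t=1,r]
e19 deliver 0→1: 1[part,t=2,r]
e20 crash(2): 2[✗part,t=2,r]
e21 deliver 3→0: ·
e22 timeout(0): 0[coor,t=3,r]
e23 recover(2): 2[part,t=2,r]
e24 deliver 1→0: ·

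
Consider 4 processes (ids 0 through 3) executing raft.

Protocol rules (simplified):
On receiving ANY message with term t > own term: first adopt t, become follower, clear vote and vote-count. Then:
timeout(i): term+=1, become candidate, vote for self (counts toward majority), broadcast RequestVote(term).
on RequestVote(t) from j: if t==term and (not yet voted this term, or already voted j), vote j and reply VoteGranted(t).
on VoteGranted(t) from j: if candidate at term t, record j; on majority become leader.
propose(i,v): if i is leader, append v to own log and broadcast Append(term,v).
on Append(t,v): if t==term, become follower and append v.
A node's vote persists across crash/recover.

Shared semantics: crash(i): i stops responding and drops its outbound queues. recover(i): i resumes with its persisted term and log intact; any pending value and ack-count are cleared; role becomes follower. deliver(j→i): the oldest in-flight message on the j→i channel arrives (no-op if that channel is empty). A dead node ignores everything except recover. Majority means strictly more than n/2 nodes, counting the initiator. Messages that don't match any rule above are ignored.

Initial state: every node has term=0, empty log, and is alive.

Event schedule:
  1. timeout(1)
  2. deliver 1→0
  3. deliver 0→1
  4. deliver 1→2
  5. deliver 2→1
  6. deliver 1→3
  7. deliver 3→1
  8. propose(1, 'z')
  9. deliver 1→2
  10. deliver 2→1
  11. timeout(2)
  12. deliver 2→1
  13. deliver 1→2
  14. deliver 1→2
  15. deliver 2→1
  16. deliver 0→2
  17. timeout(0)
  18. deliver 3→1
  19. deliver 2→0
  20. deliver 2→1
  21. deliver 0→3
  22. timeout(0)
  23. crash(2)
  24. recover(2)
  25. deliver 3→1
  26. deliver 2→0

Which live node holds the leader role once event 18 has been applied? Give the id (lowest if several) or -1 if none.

[1] timeout(1) → N1(cand t1 [-])
[2] deliver 1→0 → N0(foll t1 [-])
[3] deliver 0→1 → ∅
[4] deliver 1→2 → N2(foll t1 [-])
[5] deliver 2→1 → N1(lead t1 [-])
[6] deliver 1→3 → N3(foll t1 [-])
[7] deliver 3→1 → ∅
[8] propose(1,'z') → N1(lead t1 [z])
[9] deliver 1→2 → N2(foll t1 [z])
[10] deliver 2→1 → ∅
[11] timeout(2) → N2(cand t2 [z])
[12] deliver 2→1 → N1(foll t2 [z])
[13] deliver 1→2 → ∅
[14] deliver 1→2 → ∅
[15] deliver 2→1 → ∅
[16] deliver 0→2 → ∅
[17] timeout(0) → N0(cand t2 [-])
[18] deliver 3→1 → ∅

-1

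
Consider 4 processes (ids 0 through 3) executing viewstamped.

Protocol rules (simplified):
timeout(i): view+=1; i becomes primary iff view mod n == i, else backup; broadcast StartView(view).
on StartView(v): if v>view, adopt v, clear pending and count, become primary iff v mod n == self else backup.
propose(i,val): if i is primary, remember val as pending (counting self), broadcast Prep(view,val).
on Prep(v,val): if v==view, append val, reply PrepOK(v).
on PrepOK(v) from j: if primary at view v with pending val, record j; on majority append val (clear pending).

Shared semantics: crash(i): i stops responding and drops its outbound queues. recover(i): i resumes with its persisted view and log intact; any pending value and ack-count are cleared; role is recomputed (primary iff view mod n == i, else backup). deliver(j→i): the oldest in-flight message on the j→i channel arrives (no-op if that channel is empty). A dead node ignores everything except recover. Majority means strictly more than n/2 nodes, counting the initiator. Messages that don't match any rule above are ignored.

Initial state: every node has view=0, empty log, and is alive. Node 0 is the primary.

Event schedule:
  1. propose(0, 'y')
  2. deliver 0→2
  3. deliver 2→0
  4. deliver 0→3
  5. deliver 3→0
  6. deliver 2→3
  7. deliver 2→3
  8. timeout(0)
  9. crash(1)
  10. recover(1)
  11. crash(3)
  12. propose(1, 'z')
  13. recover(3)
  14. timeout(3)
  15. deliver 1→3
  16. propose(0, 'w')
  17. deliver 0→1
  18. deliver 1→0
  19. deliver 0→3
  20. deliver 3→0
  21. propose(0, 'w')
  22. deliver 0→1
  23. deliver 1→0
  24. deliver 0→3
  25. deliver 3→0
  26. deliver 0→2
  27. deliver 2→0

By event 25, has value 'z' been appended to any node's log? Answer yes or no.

no

e1 propose(0,'y'): ·
e2 deliver 0→2: 2[back,v=0,y]
e3 deliver 2→0: ·
e4 deliver 0→3: 3[back,v=0,y]
e5 deliver 3→0: 0[prim,v=0,y]
e6 deliver 2→3: ·
e7 deliver 2→3: ·
e8 timeout(0): 0[back,v=1,y]
e9 crash(1): 1[✗back,v=0,-]
e10 recover(1): 1[back,v=0,-]
e11 crash(3): 3[✗back,v=0,y]
e12 propose(1,'z'): ·
e13 recover(3): 3[back,v=0,y]
e14 timeout(3): 3[back,v=1,y]
e15 deliver 1→3: ·
e16 propose(0,'w'): ·
e17 deliver 0→1: 1[back,v=0,y]
e18 deliver 1→0: ·
e19 deliver 0→3: ·
e20 deliver 3→0: ·
e21 propose(0,'w'): ·
e22 deliver 0→1: 1[prim,v=1,y]
e23 deliver 1→0: ·
e24 deliver 0→3: ·
e25 deliver 3→0: ·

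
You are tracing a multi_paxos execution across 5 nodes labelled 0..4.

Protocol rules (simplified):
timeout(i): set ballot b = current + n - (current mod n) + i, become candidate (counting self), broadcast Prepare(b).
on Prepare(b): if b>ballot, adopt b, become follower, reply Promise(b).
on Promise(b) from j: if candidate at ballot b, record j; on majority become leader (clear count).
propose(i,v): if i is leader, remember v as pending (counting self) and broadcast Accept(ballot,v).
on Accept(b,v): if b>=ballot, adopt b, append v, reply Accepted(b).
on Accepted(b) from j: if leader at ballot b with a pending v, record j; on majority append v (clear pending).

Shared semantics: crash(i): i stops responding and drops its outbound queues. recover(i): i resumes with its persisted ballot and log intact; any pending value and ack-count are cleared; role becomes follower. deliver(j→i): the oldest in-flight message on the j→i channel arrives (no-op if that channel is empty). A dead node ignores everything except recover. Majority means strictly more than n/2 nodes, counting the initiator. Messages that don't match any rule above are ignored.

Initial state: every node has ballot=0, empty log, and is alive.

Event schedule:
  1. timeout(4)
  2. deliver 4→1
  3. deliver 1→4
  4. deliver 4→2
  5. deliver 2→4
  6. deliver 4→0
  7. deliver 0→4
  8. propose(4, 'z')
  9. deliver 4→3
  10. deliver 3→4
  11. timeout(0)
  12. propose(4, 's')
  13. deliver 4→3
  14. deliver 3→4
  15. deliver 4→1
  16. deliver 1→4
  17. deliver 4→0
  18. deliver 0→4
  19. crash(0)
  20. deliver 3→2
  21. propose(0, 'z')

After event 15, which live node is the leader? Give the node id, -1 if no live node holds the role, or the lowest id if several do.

4

step 1 timeout(4): 4={cand,b=9,log=-}
step 2 deliver 4→1: 1={foll,b=9,log=-}
step 3 deliver 1→4: —
step 4 deliver 4→2: 2={foll,b=9,log=-}
step 5 deliver 2→4: 4={lead,b=9,log=-}
step 6 deliver 4→0: 0={foll,b=9,log=-}
step 7 deliver 0→4: —
step 8 propose(4,'z'): —
step 9 deliver 4→3: 3={foll,b=9,log=-}
step 10 deliver 3→4: —
step 11 timeout(0): 0={cand,b=10,log=-}
step 12 propose(4,'s'): —
step 13 deliver 4→3: 3={foll,b=9,log=z}
step 14 deliver 3→4: —
step 15 deliver 4→1: 1={foll,b=9,log=z}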